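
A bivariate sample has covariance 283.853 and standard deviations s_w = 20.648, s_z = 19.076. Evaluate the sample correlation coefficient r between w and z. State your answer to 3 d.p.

0.721

r = Cov(w,z) / (s_w · s_z) = 283.853 / (20.648 × 19.076)
  = 283.853 / 393.8812 ≈ 0.721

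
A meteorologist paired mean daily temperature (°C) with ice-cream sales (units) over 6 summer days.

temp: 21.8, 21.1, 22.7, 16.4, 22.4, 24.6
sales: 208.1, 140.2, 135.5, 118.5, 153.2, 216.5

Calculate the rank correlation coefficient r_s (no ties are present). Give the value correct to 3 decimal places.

0.600

Rank temp: 3, 2, 5, 1, 4, 6
Rank sales: 5, 3, 2, 1, 4, 6
d = rank(temp) − rank(sales): -2, -1, 3, 0, 0, 0; Σd² = 14
ρ = 1 − 6Σd² / [n(n²−1)] = 1 − 6×14 / (6×35) = 1 − 84/210 ≈ 0.600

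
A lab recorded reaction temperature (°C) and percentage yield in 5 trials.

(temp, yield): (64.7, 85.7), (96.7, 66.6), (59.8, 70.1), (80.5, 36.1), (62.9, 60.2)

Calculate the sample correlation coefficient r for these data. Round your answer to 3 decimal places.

-0.330

n = 5, Σx = 364.6, Σy = 318.7, Σx² = 27549.68, Σy² = 21621.31, Σxy = 22869.62
nΣxy − ΣxΣy = 114348.1 − 116198.02 = -1849.92
nΣx² − (Σx)² = 137748.4 − 132933.16 = 4815.24; nΣy² − (Σy)² = 108106.55 − 101569.69 = 6536.86
r = -1849.92 / √(4815.24 × 6536.86) = -1849.92 / 5610.3966 ≈ -0.330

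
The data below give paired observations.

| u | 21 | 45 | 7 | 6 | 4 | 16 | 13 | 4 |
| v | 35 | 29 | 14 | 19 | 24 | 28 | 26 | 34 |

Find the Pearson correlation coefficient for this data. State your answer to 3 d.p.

n = 8, Σu = 116, Σv = 209, Σu² = 3008, Σv² = 5815, Σuv = 3270
nΣuv − ΣuΣv = 26160 − 24244 = 1916
nΣu² − (Σu)² = 24064 − 13456 = 10608; nΣv² − (Σv)² = 46520 − 43681 = 2839
r = 1916 / √(10608 × 2839) = 1916 / 5487.8149 ≈ 0.349

0.349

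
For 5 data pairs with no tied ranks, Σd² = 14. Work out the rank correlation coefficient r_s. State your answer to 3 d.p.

0.300

ρ = 1 − 6Σd² / [n(n²−1)] = 1 − 6×14 / (5×24)
  = 1 − 84/120 = 1 − 0.7000 ≈ 0.300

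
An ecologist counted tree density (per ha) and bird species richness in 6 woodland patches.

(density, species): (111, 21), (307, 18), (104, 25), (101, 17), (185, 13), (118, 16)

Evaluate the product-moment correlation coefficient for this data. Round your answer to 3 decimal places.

n = 6, Σx = 926, Σy = 110, Σx² = 175736, Σy² = 2104, Σxy = 16467
nΣxy − ΣxΣy = 98802 − 101860 = -3058
nΣx² − (Σx)² = 1054416 − 857476 = 196940; nΣy² − (Σy)² = 12624 − 12100 = 524
r = -3058 / √(196940 × 524) = -3058 / 10158.5708 ≈ -0.301

-0.301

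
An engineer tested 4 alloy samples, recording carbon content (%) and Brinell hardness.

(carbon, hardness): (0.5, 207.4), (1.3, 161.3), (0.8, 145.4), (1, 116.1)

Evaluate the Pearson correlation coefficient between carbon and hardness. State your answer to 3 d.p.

n = 4, Σx = 3.6, Σy = 630.2, Σx² = 3.58, Σy² = 103652.82, Σxy = 545.81
nΣxy − ΣxΣy = 2183.24 − 2268.72 = -85.48
nΣx² − (Σx)² = 14.32 − 12.96 = 1.36; nΣy² − (Σy)² = 414611.28 − 397152.04 = 17459.24
r = -85.48 / √(1.36 × 17459.24) = -85.48 / 154.0927 ≈ -0.555

-0.555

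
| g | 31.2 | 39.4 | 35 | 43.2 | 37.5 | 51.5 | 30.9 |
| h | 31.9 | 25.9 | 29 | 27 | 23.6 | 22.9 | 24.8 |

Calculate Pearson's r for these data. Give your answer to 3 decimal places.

-0.561

n = 7, Σg = 268.7, Σh = 185.1, Σg² = 10630.35, Σh² = 4954.83, Σgh = 7027.81
nΣgh − ΣgΣh = 49194.67 − 49736.37 = -541.7
nΣg² − (Σg)² = 74412.45 − 72199.69 = 2212.76; nΣh² − (Σh)² = 34683.81 − 34262.01 = 421.8
r = -541.7 / √(2212.76 × 421.8) = -541.7 / 966.0964 ≈ -0.561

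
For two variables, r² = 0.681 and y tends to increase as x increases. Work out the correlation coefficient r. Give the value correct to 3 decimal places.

|r| = √0.681 = 0.825
The association is positive, so r = 0.825.

0.825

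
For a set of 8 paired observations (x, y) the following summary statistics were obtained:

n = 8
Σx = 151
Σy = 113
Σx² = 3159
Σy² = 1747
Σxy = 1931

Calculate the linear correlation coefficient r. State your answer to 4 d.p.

-0.9352

r = (nΣxy − ΣxΣy) / √[(nΣx² − (Σx)²)(nΣy² − (Σy)²)]
Numerator: 8×1931 − 151×113 = -1615
Denominator: √[(25272 − 22801)(13976 − 12769)] = √[2471 × 1207] = 1726.9907
r = -1615 / 1726.9907 ≈ -0.9352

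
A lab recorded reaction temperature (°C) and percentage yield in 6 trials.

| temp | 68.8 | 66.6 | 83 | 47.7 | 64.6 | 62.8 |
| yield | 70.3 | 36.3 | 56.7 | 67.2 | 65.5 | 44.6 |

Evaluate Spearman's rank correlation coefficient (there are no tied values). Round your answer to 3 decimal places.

Rank temp: 5, 4, 6, 1, 3, 2
Rank yield: 6, 1, 3, 5, 4, 2
d = rank(temp) − rank(yield): -1, 3, 3, -4, -1, 0; Σd² = 36
ρ = 1 − 6Σd² / [n(n²−1)] = 1 − 6×36 / (6×35) = 1 − 216/210 ≈ -0.029

-0.029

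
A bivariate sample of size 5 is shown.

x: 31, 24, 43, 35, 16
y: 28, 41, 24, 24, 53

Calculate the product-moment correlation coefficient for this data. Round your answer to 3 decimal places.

n = 5, Σx = 149, Σy = 170, Σx² = 4867, Σy² = 6426, Σxy = 4572
nΣxy − ΣxΣy = 22860 − 25330 = -2470
nΣx² − (Σx)² = 24335 − 22201 = 2134; nΣy² − (Σy)² = 32130 − 28900 = 3230
r = -2470 / √(2134 × 3230) = -2470 / 2625.4181 ≈ -0.941

-0.941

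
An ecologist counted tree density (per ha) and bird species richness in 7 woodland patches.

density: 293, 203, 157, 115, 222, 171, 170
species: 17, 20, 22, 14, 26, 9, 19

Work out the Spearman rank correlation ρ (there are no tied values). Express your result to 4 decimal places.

0.2143

Rank density: 7, 5, 2, 1, 6, 4, 3
Rank species: 3, 5, 6, 2, 7, 1, 4
d = rank(density) − rank(species): 4, 0, -4, -1, -1, 3, -1; Σd² = 44
ρ = 1 − 6Σd² / [n(n²−1)] = 1 − 6×44 / (7×48) = 1 − 264/336 ≈ 0.2143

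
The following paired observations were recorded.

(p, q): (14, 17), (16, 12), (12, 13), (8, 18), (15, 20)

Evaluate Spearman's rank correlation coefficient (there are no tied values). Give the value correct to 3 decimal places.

Rank p: 3, 5, 2, 1, 4
Rank q: 3, 1, 2, 4, 5
d = rank(p) − rank(q): 0, 4, 0, -3, -1; Σd² = 26
ρ = 1 − 6Σd² / [n(n²−1)] = 1 − 6×26 / (5×24) = 1 − 156/120 ≈ -0.300

-0.300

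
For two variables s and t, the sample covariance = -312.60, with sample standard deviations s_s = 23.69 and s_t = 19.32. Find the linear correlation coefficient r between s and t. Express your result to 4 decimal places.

-0.6830

r = Cov(s,t) / (s_s · s_t) = -312.60 / (23.69 × 19.32)
  = -312.60 / 457.6908 ≈ -0.6830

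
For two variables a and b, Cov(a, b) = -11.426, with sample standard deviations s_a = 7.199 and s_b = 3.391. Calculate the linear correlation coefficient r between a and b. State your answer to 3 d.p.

-0.468

r = Cov(a,b) / (s_a · s_b) = -11.426 / (7.199 × 3.391)
  = -11.426 / 24.4118 ≈ -0.468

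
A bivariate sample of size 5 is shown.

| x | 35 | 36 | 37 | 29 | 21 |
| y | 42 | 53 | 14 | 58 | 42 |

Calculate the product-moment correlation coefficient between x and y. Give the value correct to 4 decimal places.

n = 5, Σx = 158, Σy = 209, Σx² = 5172, Σy² = 9897, Σxy = 6460
nΣxy − ΣxΣy = 32300 − 33022 = -722
nΣx² − (Σx)² = 25860 − 24964 = 896; nΣy² − (Σy)² = 49485 − 43681 = 5804
r = -722 / √(896 × 5804) = -722 / 2280.4350 ≈ -0.3166

-0.3166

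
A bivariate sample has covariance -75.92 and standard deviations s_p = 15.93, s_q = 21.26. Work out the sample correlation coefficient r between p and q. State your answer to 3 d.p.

r = Cov(p,q) / (s_p · s_q) = -75.92 / (15.93 × 21.26)
  = -75.92 / 338.6718 ≈ -0.224

-0.224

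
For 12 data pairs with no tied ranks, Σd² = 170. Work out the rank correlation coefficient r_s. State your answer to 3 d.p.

ρ = 1 − 6Σd² / [n(n²−1)] = 1 − 6×170 / (12×143)
  = 1 − 1020/1716 = 1 − 0.5944 ≈ 0.406

0.406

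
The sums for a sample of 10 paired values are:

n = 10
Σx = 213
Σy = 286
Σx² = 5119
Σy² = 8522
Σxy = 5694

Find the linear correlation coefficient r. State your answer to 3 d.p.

-0.891

r = (nΣxy − ΣxΣy) / √[(nΣx² − (Σx)²)(nΣy² − (Σy)²)]
Numerator: 10×5694 − 213×286 = -3978
Denominator: √[(51190 − 45369)(85220 − 81796)] = √[5821 × 3424] = 4464.4265
r = -3978 / 4464.4265 ≈ -0.891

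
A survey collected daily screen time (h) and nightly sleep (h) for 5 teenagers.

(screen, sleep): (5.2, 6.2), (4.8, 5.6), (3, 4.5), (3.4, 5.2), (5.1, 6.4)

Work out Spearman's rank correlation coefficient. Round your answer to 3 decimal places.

Rank screen: 5, 3, 1, 2, 4
Rank sleep: 4, 3, 1, 2, 5
d = rank(screen) − rank(sleep): 1, 0, 0, 0, -1; Σd² = 2
ρ = 1 − 6Σd² / [n(n²−1)] = 1 − 6×2 / (5×24) = 1 − 12/120 ≈ 0.900

0.900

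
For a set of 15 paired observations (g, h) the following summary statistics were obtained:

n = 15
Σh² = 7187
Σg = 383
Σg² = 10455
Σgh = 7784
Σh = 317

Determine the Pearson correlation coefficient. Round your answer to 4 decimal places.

r = (nΣgh − ΣgΣh) / √[(nΣg² − (Σg)²)(nΣh² − (Σh)²)]
Numerator: 15×7784 − 383×317 = -4651
Denominator: √[(156825 − 146689)(107805 − 100489)] = √[10136 × 7316] = 8611.3284
r = -4651 / 8611.3284 ≈ -0.5401

-0.5401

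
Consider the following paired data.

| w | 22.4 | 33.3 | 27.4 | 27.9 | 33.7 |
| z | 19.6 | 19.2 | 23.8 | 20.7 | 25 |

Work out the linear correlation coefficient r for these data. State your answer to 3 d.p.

0.336

n = 5, Σw = 144.7, Σz = 108.3, Σw² = 4275.51, Σz² = 2372.73, Σwz = 3150.55
nΣwz − ΣwΣz = 15752.75 − 15671.01 = 81.74
nΣw² − (Σw)² = 21377.55 − 20938.09 = 439.46; nΣz² − (Σz)² = 11863.65 − 11728.89 = 134.76
r = 81.74 / √(439.46 × 134.76) = 81.74 / 243.3549 ≈ 0.336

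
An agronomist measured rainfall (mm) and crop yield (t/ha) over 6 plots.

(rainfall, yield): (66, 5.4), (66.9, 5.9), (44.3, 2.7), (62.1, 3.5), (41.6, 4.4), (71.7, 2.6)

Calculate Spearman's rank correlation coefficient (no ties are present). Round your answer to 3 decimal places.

Rank rainfall: 4, 5, 2, 3, 1, 6
Rank yield: 5, 6, 2, 3, 4, 1
d = rank(rainfall) − rank(yield): -1, -1, 0, 0, -3, 5; Σd² = 36
ρ = 1 − 6Σd² / [n(n²−1)] = 1 − 6×36 / (6×35) = 1 − 216/210 ≈ -0.029

-0.029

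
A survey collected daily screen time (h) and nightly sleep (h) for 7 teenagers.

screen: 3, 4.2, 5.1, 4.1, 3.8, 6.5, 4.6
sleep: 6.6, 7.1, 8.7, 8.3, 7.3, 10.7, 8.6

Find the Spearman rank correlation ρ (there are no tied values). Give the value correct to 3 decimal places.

Rank screen: 1, 4, 6, 3, 2, 7, 5
Rank sleep: 1, 2, 6, 4, 3, 7, 5
d = rank(screen) − rank(sleep): 0, 2, 0, -1, -1, 0, 0; Σd² = 6
ρ = 1 − 6Σd² / [n(n²−1)] = 1 − 6×6 / (7×48) = 1 − 36/336 ≈ 0.893

0.893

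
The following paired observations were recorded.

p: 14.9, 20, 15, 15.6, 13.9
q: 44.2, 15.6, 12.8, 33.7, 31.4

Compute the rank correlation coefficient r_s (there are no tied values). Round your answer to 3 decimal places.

Rank p: 2, 5, 3, 4, 1
Rank q: 5, 2, 1, 4, 3
d = rank(p) − rank(q): -3, 3, 2, 0, -2; Σd² = 26
ρ = 1 − 6Σd² / [n(n²−1)] = 1 − 6×26 / (5×24) = 1 − 156/120 ≈ -0.300

-0.300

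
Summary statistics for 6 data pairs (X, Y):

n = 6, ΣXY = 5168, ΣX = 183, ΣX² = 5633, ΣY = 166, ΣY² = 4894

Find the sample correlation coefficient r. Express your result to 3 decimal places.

0.843

r = (nΣXY − ΣXΣY) / √[(nΣX² − (ΣX)²)(nΣY² − (ΣY)²)]
Numerator: 6×5168 − 183×166 = 630
Denominator: √[(33798 − 33489)(29364 − 27556)] = √[309 × 1808] = 747.4436
r = 630 / 747.4436 ≈ 0.843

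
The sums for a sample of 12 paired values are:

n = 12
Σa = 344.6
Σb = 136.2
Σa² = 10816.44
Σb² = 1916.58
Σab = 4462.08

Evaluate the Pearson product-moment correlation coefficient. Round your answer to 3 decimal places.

r = (nΣab − ΣaΣb) / √[(nΣa² − (Σa)²)(nΣb² − (Σb)²)]
Numerator: 12×4462.08 − 344.6×136.2 = 6610.44
Denominator: √[(129797.28 − 118749.16)(22998.96 − 18550.44)] = √[11048.12 × 4448.52] = 7010.5480
r = 6610.44 / 7010.5480 ≈ 0.943

0.943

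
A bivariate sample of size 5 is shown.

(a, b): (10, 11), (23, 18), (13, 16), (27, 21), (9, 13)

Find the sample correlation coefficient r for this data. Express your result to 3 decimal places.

n = 5, Σa = 82, Σb = 79, Σa² = 1608, Σb² = 1311, Σab = 1416
nΣab − ΣaΣb = 7080 − 6478 = 602
nΣa² − (Σa)² = 8040 − 6724 = 1316; nΣb² − (Σb)² = 6555 − 6241 = 314
r = 602 / √(1316 × 314) = 602 / 642.8250 ≈ 0.936

0.936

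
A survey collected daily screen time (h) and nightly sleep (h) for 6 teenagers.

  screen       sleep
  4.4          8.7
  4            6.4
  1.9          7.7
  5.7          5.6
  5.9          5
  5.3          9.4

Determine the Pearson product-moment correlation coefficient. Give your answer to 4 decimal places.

-0.3283

n = 6, Σx = 27.2, Σy = 42.8, Σx² = 134.36, Σy² = 320.66, Σxy = 189.75
nΣxy − ΣxΣy = 1138.5 − 1164.16 = -25.66
nΣx² − (Σx)² = 806.16 − 739.84 = 66.32; nΣy² − (Σy)² = 1923.96 − 1831.84 = 92.12
r = -25.66 / √(66.32 × 92.12) = -25.66 / 78.1626 ≈ -0.3283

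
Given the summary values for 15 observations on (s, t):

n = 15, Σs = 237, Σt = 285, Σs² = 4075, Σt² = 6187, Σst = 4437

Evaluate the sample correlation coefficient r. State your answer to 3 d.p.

-0.131

r = (nΣst − ΣsΣt) / √[(nΣs² − (Σs)²)(nΣt² − (Σt)²)]
Numerator: 15×4437 − 237×285 = -990
Denominator: √[(61125 − 56169)(92805 − 81225)] = √[4956 × 11580] = 7575.6505
r = -990 / 7575.6505 ≈ -0.131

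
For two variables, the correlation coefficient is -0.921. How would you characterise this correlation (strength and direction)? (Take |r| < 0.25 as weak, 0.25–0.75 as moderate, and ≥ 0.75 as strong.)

strong negative

r = -0.921 < 0 so the relationship is negative.
|r| = 0.921, which falls in the strong range.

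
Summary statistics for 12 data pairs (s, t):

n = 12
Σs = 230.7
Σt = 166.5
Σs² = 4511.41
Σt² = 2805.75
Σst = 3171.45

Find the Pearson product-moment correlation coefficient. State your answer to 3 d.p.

-0.152

r = (nΣst − ΣsΣt) / √[(nΣs² − (Σs)²)(nΣt² − (Σt)²)]
Numerator: 12×3171.45 − 230.7×166.5 = -354.15
Denominator: √[(54136.92 − 53222.49)(33669 − 27722.25)] = √[914.43 × 5946.75] = 2331.9277
r = -354.15 / 2331.9277 ≈ -0.152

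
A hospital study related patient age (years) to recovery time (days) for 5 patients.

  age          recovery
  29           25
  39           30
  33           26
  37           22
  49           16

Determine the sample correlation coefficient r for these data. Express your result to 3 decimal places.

n = 5, Σx = 187, Σy = 119, Σx² = 7221, Σy² = 2941, Σxy = 4351
nΣxy − ΣxΣy = 21755 − 22253 = -498
nΣx² − (Σx)² = 36105 − 34969 = 1136; nΣy² − (Σy)² = 14705 − 14161 = 544
r = -498 / √(1136 × 544) = -498 / 786.1196 ≈ -0.633

-0.633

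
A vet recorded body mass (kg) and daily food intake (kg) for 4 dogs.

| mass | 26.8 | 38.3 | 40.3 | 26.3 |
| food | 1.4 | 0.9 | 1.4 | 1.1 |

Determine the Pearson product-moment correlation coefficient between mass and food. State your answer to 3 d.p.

-0.129

n = 4, Σx = 131.7, Σy = 4.8, Σx² = 4500.91, Σy² = 5.94, Σxy = 157.34
nΣxy − ΣxΣy = 629.36 − 632.16 = -2.8
nΣx² − (Σx)² = 18003.64 − 17344.89 = 658.75; nΣy² − (Σy)² = 23.76 − 23.04 = 0.72
r = -2.8 / √(658.75 × 0.72) = -2.8 / 21.7784 ≈ -0.129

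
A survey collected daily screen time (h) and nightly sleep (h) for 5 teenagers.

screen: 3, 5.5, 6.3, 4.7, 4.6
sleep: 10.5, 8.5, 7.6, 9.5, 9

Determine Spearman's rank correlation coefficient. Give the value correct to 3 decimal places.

-0.900

Rank screen: 1, 4, 5, 3, 2
Rank sleep: 5, 2, 1, 4, 3
d = rank(screen) − rank(sleep): -4, 2, 4, -1, -1; Σd² = 38
ρ = 1 − 6Σd² / [n(n²−1)] = 1 − 6×38 / (5×24) = 1 − 228/120 ≈ -0.900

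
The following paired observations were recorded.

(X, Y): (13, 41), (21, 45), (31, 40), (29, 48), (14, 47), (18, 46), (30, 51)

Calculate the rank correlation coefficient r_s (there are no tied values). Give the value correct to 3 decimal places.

0.107

Rank X: 1, 4, 7, 5, 2, 3, 6
Rank Y: 2, 3, 1, 6, 5, 4, 7
d = rank(X) − rank(Y): -1, 1, 6, -1, -3, -1, -1; Σd² = 50
ρ = 1 − 6Σd² / [n(n²−1)] = 1 − 6×50 / (7×48) = 1 − 300/336 ≈ 0.107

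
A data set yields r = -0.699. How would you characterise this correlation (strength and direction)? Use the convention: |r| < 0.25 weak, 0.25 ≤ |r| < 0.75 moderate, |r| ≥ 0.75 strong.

moderate negative

r = -0.699 < 0 so the relationship is negative.
|r| = 0.699, which falls in the moderate range.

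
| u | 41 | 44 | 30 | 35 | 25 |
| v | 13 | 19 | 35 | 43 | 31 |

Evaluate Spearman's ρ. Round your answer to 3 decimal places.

Rank u: 4, 5, 2, 3, 1
Rank v: 1, 2, 4, 5, 3
d = rank(u) − rank(v): 3, 3, -2, -2, -2; Σd² = 30
ρ = 1 − 6Σd² / [n(n²−1)] = 1 − 6×30 / (5×24) = 1 − 180/120 ≈ -0.500

-0.500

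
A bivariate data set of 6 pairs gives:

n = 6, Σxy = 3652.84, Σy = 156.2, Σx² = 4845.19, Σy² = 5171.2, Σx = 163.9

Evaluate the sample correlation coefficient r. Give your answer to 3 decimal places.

-0.963

r = (nΣxy − ΣxΣy) / √[(nΣx² − (Σx)²)(nΣy² − (Σy)²)]
Numerator: 6×3652.84 − 163.9×156.2 = -3684.14
Denominator: √[(29071.14 − 26863.21)(31027.2 − 24398.44)] = √[2207.93 × 6628.76] = 3825.6814
r = -3684.14 / 3825.6814 ≈ -0.963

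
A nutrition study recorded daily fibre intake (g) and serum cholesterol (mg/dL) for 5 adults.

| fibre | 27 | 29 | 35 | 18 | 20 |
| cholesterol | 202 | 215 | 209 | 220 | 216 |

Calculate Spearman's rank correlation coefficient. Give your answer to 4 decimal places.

-0.7000

Rank fibre: 3, 4, 5, 1, 2
Rank cholesterol: 1, 3, 2, 5, 4
d = rank(fibre) − rank(cholesterol): 2, 1, 3, -4, -2; Σd² = 34
ρ = 1 − 6Σd² / [n(n²−1)] = 1 − 6×34 / (5×24) = 1 − 204/120 ≈ -0.7000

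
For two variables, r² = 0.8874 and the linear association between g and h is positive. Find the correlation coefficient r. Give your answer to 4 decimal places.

|r| = √0.8874 = 0.9420
The association is positive, so r = 0.9420.

0.9420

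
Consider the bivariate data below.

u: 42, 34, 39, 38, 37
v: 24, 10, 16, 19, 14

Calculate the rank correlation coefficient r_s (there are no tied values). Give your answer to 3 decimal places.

Rank u: 5, 1, 4, 3, 2
Rank v: 5, 1, 3, 4, 2
d = rank(u) − rank(v): 0, 0, 1, -1, 0; Σd² = 2
ρ = 1 − 6Σd² / [n(n²−1)] = 1 − 6×2 / (5×24) = 1 − 12/120 ≈ 0.900

0.900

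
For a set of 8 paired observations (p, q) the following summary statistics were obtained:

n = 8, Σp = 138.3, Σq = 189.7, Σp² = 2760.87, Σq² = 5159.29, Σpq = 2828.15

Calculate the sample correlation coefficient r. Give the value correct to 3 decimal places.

r = (nΣpq − ΣpΣq) / √[(nΣp² − (Σp)²)(nΣq² − (Σq)²)]
Numerator: 8×2828.15 − 138.3×189.7 = -3610.31
Denominator: √[(22086.96 − 19126.89)(41274.32 − 35986.09)] = √[2960.07 × 5288.23] = 3956.4543
r = -3610.31 / 3956.4543 ≈ -0.913

-0.913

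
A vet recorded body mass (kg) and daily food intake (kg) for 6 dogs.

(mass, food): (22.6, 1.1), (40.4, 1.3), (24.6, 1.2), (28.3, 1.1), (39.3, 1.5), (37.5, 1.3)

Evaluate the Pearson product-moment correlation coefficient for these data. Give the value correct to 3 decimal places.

n = 6, Σx = 192.7, Σy = 7.5, Σx² = 6499.71, Σy² = 9.49, Σxy = 245.73
nΣxy − ΣxΣy = 1474.38 − 1445.25 = 29.13
nΣx² − (Σx)² = 38998.26 − 37133.29 = 1864.97; nΣy² − (Σy)² = 56.94 − 56.25 = 0.69
r = 29.13 / √(1864.97 × 0.69) = 29.13 / 35.8724 ≈ 0.812

0.812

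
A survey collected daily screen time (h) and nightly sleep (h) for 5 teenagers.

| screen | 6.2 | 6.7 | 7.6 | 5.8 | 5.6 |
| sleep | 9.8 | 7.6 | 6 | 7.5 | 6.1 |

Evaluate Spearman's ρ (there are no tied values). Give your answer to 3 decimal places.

-0.100

Rank screen: 3, 4, 5, 2, 1
Rank sleep: 5, 4, 1, 3, 2
d = rank(screen) − rank(sleep): -2, 0, 4, -1, -1; Σd² = 22
ρ = 1 − 6Σd² / [n(n²−1)] = 1 − 6×22 / (5×24) = 1 − 132/120 ≈ -0.100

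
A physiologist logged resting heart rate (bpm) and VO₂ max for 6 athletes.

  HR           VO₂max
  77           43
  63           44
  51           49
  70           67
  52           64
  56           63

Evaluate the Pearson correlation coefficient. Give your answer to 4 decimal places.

n = 6, Σx = 369, Σy = 330, Σx² = 23239, Σy² = 18740, Σxy = 20128
nΣxy − ΣxΣy = 120768 − 121770 = -1002
nΣx² − (Σx)² = 139434 − 136161 = 3273; nΣy² − (Σy)² = 112440 − 108900 = 3540
r = -1002 / √(3273 × 3540) = -1002 / 3403.8831 ≈ -0.2944

-0.2944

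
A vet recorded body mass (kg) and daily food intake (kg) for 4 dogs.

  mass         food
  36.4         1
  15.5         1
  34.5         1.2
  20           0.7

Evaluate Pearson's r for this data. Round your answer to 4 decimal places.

0.5528

n = 4, Σx = 106.4, Σy = 3.9, Σx² = 3155.46, Σy² = 3.93, Σxy = 107.3
nΣxy − ΣxΣy = 429.2 − 414.96 = 14.24
nΣx² − (Σx)² = 12621.84 − 11320.96 = 1300.88; nΣy² − (Σy)² = 15.72 − 15.21 = 0.51
r = 14.24 / √(1300.88 × 0.51) = 14.24 / 25.7575 ≈ 0.5528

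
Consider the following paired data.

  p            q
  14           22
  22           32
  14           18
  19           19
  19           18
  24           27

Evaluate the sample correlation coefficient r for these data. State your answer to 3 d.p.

0.654

n = 6, Σp = 112, Σq = 136, Σp² = 2174, Σq² = 3246, Σpq = 2615
nΣpq − ΣpΣq = 15690 − 15232 = 458
nΣp² − (Σp)² = 13044 − 12544 = 500; nΣq² − (Σq)² = 19476 − 18496 = 980
r = 458 / √(500 × 980) = 458 / 700.0000 ≈ 0.654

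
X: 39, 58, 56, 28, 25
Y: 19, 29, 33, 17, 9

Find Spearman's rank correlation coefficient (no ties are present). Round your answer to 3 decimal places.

Rank X: 3, 5, 4, 2, 1
Rank Y: 3, 4, 5, 2, 1
d = rank(X) − rank(Y): 0, 1, -1, 0, 0; Σd² = 2
ρ = 1 − 6Σd² / [n(n²−1)] = 1 − 6×2 / (5×24) = 1 − 12/120 ≈ 0.900

0.900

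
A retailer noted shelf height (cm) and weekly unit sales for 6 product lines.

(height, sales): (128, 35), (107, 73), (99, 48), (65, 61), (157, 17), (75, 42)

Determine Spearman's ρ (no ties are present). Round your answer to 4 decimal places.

-0.6000

Rank height: 5, 4, 3, 1, 6, 2
Rank sales: 2, 6, 4, 5, 1, 3
d = rank(height) − rank(sales): 3, -2, -1, -4, 5, -1; Σd² = 56
ρ = 1 − 6Σd² / [n(n²−1)] = 1 − 6×56 / (6×35) = 1 − 336/210 ≈ -0.6000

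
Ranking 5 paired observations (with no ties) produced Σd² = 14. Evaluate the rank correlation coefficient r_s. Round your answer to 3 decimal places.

ρ = 1 − 6Σd² / [n(n²−1)] = 1 − 6×14 / (5×24)
  = 1 − 84/120 = 1 − 0.7000 ≈ 0.300

0.300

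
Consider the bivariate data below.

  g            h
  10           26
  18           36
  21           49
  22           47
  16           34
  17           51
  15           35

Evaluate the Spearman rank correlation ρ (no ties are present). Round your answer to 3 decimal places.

0.714

Rank g: 1, 5, 6, 7, 3, 4, 2
Rank h: 1, 4, 6, 5, 2, 7, 3
d = rank(g) − rank(h): 0, 1, 0, 2, 1, -3, -1; Σd² = 16
ρ = 1 − 6Σd² / [n(n²−1)] = 1 − 6×16 / (7×48) = 1 − 96/336 ≈ 0.714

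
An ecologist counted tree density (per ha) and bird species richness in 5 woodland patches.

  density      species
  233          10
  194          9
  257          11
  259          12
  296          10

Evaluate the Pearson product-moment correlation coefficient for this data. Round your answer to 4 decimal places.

n = 5, Σx = 1239, Σy = 52, Σx² = 312671, Σy² = 546, Σxy = 12971
nΣxy − ΣxΣy = 64855 − 64428 = 427
nΣx² − (Σx)² = 1563355 − 1535121 = 28234; nΣy² − (Σy)² = 2730 − 2704 = 26
r = 427 / √(28234 × 26) = 427 / 856.7870 ≈ 0.4984

0.4984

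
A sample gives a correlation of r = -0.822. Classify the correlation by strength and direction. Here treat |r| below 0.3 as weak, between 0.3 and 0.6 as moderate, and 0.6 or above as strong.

r = -0.822 < 0 so the relationship is negative.
|r| = 0.822, which falls in the strong range.

strong negative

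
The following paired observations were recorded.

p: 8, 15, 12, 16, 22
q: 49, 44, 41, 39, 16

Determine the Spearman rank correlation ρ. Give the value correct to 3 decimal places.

Rank p: 1, 3, 2, 4, 5
Rank q: 5, 4, 3, 2, 1
d = rank(p) − rank(q): -4, -1, -1, 2, 4; Σd² = 38
ρ = 1 − 6Σd² / [n(n²−1)] = 1 − 6×38 / (5×24) = 1 − 228/120 ≈ -0.900

-0.900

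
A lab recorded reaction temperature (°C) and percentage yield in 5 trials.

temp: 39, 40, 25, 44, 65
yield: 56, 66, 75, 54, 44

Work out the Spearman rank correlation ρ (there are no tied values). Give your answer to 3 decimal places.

-0.900

Rank temp: 2, 3, 1, 4, 5
Rank yield: 3, 4, 5, 2, 1
d = rank(temp) − rank(yield): -1, -1, -4, 2, 4; Σd² = 38
ρ = 1 − 6Σd² / [n(n²−1)] = 1 − 6×38 / (5×24) = 1 − 228/120 ≈ -0.900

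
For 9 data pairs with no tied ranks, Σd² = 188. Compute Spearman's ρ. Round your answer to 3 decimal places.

-0.567

ρ = 1 − 6Σd² / [n(n²−1)] = 1 − 6×188 / (9×80)
  = 1 − 1128/720 = 1 − 1.5667 ≈ -0.567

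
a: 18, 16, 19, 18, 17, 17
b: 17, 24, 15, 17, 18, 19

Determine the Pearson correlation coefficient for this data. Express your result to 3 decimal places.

-0.930

n = 6, Σa = 105, Σb = 110, Σa² = 1843, Σb² = 2064, Σab = 1910
nΣab − ΣaΣb = 11460 − 11550 = -90
nΣa² − (Σa)² = 11058 − 11025 = 33; nΣb² − (Σb)² = 12384 − 12100 = 284
r = -90 / √(33 × 284) = -90 / 96.8091 ≈ -0.930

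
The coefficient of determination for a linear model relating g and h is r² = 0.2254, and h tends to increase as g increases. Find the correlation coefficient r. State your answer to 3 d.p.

0.475

|r| = √0.2254 = 0.475
The association is positive, so r = 0.475.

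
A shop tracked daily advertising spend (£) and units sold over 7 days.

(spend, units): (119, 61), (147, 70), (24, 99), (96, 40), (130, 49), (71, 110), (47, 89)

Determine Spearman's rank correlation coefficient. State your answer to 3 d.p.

Rank spend: 5, 7, 1, 4, 6, 3, 2
Rank units: 3, 4, 6, 1, 2, 7, 5
d = rank(spend) − rank(units): 2, 3, -5, 3, 4, -4, -3; Σd² = 88
ρ = 1 − 6Σd² / [n(n²−1)] = 1 − 6×88 / (7×48) = 1 − 528/336 ≈ -0.571

-0.571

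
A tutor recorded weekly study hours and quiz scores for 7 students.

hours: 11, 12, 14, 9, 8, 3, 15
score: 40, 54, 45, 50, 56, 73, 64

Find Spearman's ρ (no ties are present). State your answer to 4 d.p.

Rank hours: 4, 5, 6, 3, 2, 1, 7
Rank score: 1, 4, 2, 3, 5, 7, 6
d = rank(hours) − rank(score): 3, 1, 4, 0, -3, -6, 1; Σd² = 72
ρ = 1 − 6Σd² / [n(n²−1)] = 1 − 6×72 / (7×48) = 1 − 432/336 ≈ -0.2857

-0.2857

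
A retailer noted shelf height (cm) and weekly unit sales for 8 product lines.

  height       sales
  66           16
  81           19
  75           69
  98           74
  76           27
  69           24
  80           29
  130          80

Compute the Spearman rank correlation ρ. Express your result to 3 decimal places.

0.690

Rank height: 1, 6, 3, 7, 4, 2, 5, 8
Rank sales: 1, 2, 6, 7, 4, 3, 5, 8
d = rank(height) − rank(sales): 0, 4, -3, 0, 0, -1, 0, 0; Σd² = 26
ρ = 1 − 6Σd² / [n(n²−1)] = 1 − 6×26 / (8×63) = 1 − 156/504 ≈ 0.690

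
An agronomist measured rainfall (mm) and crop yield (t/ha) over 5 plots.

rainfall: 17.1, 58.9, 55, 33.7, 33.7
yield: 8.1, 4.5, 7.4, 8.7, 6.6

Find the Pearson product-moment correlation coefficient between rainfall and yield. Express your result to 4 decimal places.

-0.6633

n = 5, Σx = 198.4, Σy = 35.3, Σx² = 9058, Σy² = 259.87, Σxy = 1326.17
nΣxy − ΣxΣy = 6630.85 − 7003.52 = -372.67
nΣx² − (Σx)² = 45290 − 39362.56 = 5927.44; nΣy² − (Σy)² = 1299.35 − 1246.09 = 53.26
r = -372.67 / √(5927.44 × 53.26) = -372.67 / 561.8678 ≈ -0.6633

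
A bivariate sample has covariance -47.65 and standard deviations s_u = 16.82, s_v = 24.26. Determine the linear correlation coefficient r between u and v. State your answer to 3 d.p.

-0.117

r = Cov(u,v) / (s_u · s_v) = -47.65 / (16.82 × 24.26)
  = -47.65 / 408.0532 ≈ -0.117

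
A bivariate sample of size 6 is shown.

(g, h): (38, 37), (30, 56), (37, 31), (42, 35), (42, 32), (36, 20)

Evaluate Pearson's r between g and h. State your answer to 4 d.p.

n = 6, Σg = 225, Σh = 211, Σg² = 8537, Σh² = 8115, Σgh = 7767
nΣgh − ΣgΣh = 46602 − 47475 = -873
nΣg² − (Σg)² = 51222 − 50625 = 597; nΣh² − (Σh)² = 48690 − 44521 = 4169
r = -873 / √(597 × 4169) = -873 / 1577.6226 ≈ -0.5534

-0.5534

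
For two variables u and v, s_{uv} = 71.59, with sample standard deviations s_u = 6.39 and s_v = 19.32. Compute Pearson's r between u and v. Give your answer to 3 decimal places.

r = Cov(u,v) / (s_u · s_v) = 71.59 / (6.39 × 19.32)
  = 71.59 / 123.4548 ≈ 0.580

0.580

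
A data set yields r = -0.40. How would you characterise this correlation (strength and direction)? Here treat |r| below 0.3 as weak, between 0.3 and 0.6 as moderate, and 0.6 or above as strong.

moderate negative

r = -0.40 < 0 so the relationship is negative.
|r| = 0.40, which falls in the moderate range.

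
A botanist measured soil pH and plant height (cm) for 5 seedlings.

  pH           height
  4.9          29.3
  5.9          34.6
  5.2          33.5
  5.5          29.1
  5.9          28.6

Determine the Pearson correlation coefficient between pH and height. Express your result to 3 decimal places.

n = 5, Σx = 27.4, Σy = 155.1, Σx² = 150.92, Σy² = 4842.67, Σxy = 850.7
nΣxy − ΣxΣy = 4253.5 − 4249.74 = 3.76
nΣx² − (Σx)² = 754.6 − 750.76 = 3.84; nΣy² − (Σy)² = 24213.35 − 24056.01 = 157.34
r = 3.76 / √(3.84 × 157.34) = 3.76 / 24.5802 ≈ 0.153

0.153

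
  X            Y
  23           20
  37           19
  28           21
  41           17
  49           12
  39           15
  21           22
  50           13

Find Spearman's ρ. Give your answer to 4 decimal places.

-0.9286

Rank X: 2, 4, 3, 6, 7, 5, 1, 8
Rank Y: 6, 5, 7, 4, 1, 3, 8, 2
d = rank(X) − rank(Y): -4, -1, -4, 2, 6, 2, -7, 6; Σd² = 162
ρ = 1 − 6Σd² / [n(n²−1)] = 1 − 6×162 / (8×63) = 1 − 972/504 ≈ -0.9286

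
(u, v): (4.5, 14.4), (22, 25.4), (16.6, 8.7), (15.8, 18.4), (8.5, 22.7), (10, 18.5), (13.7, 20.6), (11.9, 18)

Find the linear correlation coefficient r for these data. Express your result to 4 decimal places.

0.2293

n = 8, Σu = 103, Σv = 146.7, Σu² = 1531, Σv² = 2872.67, Σuv = 1933.11
nΣuv − ΣuΣv = 15464.88 − 15110.1 = 354.78
nΣu² − (Σu)² = 12248 − 10609 = 1639; nΣv² − (Σv)² = 22981.36 − 21520.89 = 1460.47
r = 354.78 / √(1639 × 1460.47) = 354.78 / 1547.1620 ≈ 0.2293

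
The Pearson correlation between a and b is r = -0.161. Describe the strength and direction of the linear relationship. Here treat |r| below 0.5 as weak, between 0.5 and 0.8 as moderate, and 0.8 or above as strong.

r = -0.161 < 0 so the relationship is negative.
|r| = 0.161, which falls in the weak range.

weak negative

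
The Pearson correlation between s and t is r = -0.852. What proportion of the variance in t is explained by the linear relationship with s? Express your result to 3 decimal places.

r² = (-0.852)² = 0.726

0.726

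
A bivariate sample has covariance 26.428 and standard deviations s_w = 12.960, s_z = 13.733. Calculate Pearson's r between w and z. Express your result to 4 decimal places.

0.1485

r = Cov(w,z) / (s_w · s_z) = 26.428 / (12.960 × 13.733)
  = 26.428 / 177.9797 ≈ 0.1485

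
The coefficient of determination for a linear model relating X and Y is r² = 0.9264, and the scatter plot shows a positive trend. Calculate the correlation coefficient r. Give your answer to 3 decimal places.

0.962

|r| = √0.9264 = 0.962
The association is positive, so r = 0.962.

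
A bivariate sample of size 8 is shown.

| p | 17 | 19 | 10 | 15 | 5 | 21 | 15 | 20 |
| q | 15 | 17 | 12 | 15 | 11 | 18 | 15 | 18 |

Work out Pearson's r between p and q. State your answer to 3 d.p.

n = 8, Σp = 122, Σq = 121, Σp² = 2066, Σq² = 1877, Σpq = 1941
nΣpq − ΣpΣq = 15528 − 14762 = 766
nΣp² − (Σp)² = 16528 − 14884 = 1644; nΣq² − (Σq)² = 15016 − 14641 = 375
r = 766 / √(1644 × 375) = 766 / 785.1751 ≈ 0.976

0.976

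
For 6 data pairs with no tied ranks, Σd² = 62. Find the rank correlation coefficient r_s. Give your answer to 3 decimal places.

ρ = 1 − 6Σd² / [n(n²−1)] = 1 − 6×62 / (6×35)
  = 1 − 372/210 = 1 − 1.7714 ≈ -0.771

-0.771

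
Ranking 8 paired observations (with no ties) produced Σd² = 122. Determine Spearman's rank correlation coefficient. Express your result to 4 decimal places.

-0.4524

ρ = 1 − 6Σd² / [n(n²−1)] = 1 − 6×122 / (8×63)
  = 1 − 732/504 = 1 − 1.45238 ≈ -0.4524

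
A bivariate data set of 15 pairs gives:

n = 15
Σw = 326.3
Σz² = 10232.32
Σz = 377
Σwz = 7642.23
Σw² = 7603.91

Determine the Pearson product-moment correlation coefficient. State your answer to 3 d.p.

r = (nΣwz − ΣwΣz) / √[(nΣw² − (Σw)²)(nΣz² − (Σz)²)]
Numerator: 15×7642.23 − 326.3×377 = -8381.65
Denominator: √[(114058.65 − 106471.69)(153484.8 − 142129)] = √[7586.96 × 11355.8] = 9282.0257
r = -8381.65 / 9282.0257 ≈ -0.903

-0.903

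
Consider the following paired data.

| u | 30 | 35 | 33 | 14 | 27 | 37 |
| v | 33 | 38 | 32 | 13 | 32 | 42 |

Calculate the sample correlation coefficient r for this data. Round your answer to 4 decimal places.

n = 6, Σu = 176, Σv = 190, Σu² = 5508, Σv² = 6514, Σuv = 5976
nΣuv − ΣuΣv = 35856 − 33440 = 2416
nΣu² − (Σu)² = 33048 − 30976 = 2072; nΣv² − (Σv)² = 39084 − 36100 = 2984
r = 2416 / √(2072 × 2984) = 2416 / 2486.5333 ≈ 0.9716

0.9716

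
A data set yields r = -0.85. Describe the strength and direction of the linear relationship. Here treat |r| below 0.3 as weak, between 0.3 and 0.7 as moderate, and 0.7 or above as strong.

strong negative

r = -0.85 < 0 so the relationship is negative.
|r| = 0.85, which falls in the strong range.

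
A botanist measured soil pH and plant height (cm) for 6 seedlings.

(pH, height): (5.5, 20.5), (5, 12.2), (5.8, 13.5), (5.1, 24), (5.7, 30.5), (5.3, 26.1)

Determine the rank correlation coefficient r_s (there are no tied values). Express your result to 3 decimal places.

Rank pH: 4, 1, 6, 2, 5, 3
Rank height: 3, 1, 2, 4, 6, 5
d = rank(pH) − rank(height): 1, 0, 4, -2, -1, -2; Σd² = 26
ρ = 1 − 6Σd² / [n(n²−1)] = 1 − 6×26 / (6×35) = 1 − 156/210 ≈ 0.257

0.257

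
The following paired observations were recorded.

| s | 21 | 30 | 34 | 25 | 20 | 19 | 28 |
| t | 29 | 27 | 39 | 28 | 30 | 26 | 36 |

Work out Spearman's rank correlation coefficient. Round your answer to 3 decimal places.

Rank s: 3, 6, 7, 4, 2, 1, 5
Rank t: 4, 2, 7, 3, 5, 1, 6
d = rank(s) − rank(t): -1, 4, 0, 1, -3, 0, -1; Σd² = 28
ρ = 1 − 6Σd² / [n(n²−1)] = 1 − 6×28 / (7×48) = 1 − 168/336 ≈ 0.500

0.500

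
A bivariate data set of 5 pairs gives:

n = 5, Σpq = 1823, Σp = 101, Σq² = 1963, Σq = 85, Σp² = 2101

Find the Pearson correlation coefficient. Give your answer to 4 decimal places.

0.5973

r = (nΣpq − ΣpΣq) / √[(nΣp² − (Σp)²)(nΣq² − (Σq)²)]
Numerator: 5×1823 − 101×85 = 530
Denominator: √[(10505 − 10201)(9815 − 7225)] = √[304 × 2590] = 887.3331
r = 530 / 887.3331 ≈ 0.5973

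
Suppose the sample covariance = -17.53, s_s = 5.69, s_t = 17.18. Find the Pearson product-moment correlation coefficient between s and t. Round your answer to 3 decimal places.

r = Cov(s,t) / (s_s · s_t) = -17.53 / (5.69 × 17.18)
  = -17.53 / 97.7542 ≈ -0.179

-0.179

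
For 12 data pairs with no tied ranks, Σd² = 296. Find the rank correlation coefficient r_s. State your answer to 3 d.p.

ρ = 1 − 6Σd² / [n(n²−1)] = 1 − 6×296 / (12×143)
  = 1 − 1776/1716 = 1 − 1.0350 ≈ -0.035

-0.035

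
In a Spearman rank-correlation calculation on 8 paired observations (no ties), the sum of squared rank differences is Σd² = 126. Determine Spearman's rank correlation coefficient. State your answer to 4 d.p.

ρ = 1 − 6Σd² / [n(n²−1)] = 1 − 6×126 / (8×63)
  = 1 − 756/504 = 1 − 1.50000 ≈ -0.5000

-0.5000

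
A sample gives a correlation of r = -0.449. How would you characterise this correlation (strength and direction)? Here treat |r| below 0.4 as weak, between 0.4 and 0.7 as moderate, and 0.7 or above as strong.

r = -0.449 < 0 so the relationship is negative.
|r| = 0.449, which falls in the moderate range.

moderate negative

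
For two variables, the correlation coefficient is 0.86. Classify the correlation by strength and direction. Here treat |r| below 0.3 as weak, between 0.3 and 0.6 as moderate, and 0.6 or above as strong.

r = 0.86 > 0 so the relationship is positive.
|r| = 0.86, which falls in the strong range.

strong positive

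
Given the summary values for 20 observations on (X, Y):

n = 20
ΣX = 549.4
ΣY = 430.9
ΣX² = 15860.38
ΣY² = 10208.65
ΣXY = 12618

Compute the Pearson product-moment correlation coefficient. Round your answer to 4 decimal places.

0.9267

r = (nΣXY − ΣXΣY) / √[(nΣX² − (ΣX)²)(nΣY² − (ΣY)²)]
Numerator: 20×12618 − 549.4×430.9 = 15623.54
Denominator: √[(317207.6 − 301840.36)(204173 − 185674.81)] = √[15367.24 × 18498.19] = 16860.1935
r = 15623.54 / 16860.1935 ≈ 0.9267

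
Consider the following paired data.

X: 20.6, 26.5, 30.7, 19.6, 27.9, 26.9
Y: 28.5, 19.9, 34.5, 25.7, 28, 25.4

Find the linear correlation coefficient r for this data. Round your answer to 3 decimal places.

0.312

n = 6, ΣX = 152.2, ΣY = 162, ΣX² = 3955.28, ΣY² = 4488.16, ΣXY = 4141.78
nΣXY − ΣXΣY = 24850.68 − 24656.4 = 194.28
nΣX² − (ΣX)² = 23731.68 − 23164.84 = 566.84; nΣY² − (ΣY)² = 26928.96 − 26244 = 684.96
r = 194.28 / √(566.84 × 684.96) = 194.28 / 623.1073 ≈ 0.312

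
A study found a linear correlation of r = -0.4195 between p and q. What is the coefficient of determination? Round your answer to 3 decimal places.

r² = (-0.4195)² = 0.176

0.176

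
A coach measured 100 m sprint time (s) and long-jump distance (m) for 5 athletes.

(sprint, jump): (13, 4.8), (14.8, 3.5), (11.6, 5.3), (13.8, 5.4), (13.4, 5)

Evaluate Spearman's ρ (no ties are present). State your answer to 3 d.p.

Rank sprint: 2, 5, 1, 4, 3
Rank jump: 2, 1, 4, 5, 3
d = rank(sprint) − rank(jump): 0, 4, -3, -1, 0; Σd² = 26
ρ = 1 − 6Σd² / [n(n²−1)] = 1 − 6×26 / (5×24) = 1 − 156/120 ≈ -0.300

-0.300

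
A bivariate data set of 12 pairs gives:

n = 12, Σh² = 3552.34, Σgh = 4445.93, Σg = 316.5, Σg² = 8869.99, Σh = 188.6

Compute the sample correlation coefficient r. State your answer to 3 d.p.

r = (nΣgh − ΣgΣh) / √[(nΣg² − (Σg)²)(nΣh² − (Σh)²)]
Numerator: 12×4445.93 − 316.5×188.6 = -6340.74
Denominator: √[(106439.88 − 100172.25)(42628.08 − 35569.96)] = √[6267.63 × 7058.12] = 6651.1416
r = -6340.74 / 6651.1416 ≈ -0.953

-0.953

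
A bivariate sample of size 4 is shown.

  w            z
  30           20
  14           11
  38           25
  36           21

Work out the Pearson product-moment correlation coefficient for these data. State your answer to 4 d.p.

n = 4, Σw = 118, Σz = 77, Σw² = 3836, Σz² = 1587, Σwz = 2460
nΣwz − ΣwΣz = 9840 − 9086 = 754
nΣw² − (Σw)² = 15344 − 13924 = 1420; nΣz² − (Σz)² = 6348 − 5929 = 419
r = 754 / √(1420 × 419) = 754 / 771.3495 ≈ 0.9775

0.9775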